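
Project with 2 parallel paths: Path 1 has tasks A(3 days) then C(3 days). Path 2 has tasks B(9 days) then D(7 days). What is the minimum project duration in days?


Path 1 = 3 + 3 = 6 days
Path 2 = 9 + 7 = 16 days
Duration = max(6, 16) = 16 days

16 days


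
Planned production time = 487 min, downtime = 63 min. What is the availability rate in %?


Formula: Availability = (Planned Time - Downtime) / Planned Time * 100
Uptime = 487 - 63 = 424 min
Availability = 424 / 487 * 100 = 87.1%

87.1%


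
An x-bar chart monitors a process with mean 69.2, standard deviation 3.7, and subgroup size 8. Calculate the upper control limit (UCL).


UCL = 69.2 + 3 * 3.7 / sqrt(8)

73.12


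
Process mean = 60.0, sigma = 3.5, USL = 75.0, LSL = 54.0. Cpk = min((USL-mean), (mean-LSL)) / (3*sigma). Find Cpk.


Cpu = (75.0 - 60.0) / (3 * 3.5) = 1.43
Cpl = (60.0 - 54.0) / (3 * 3.5) = 0.57
Cpk = min(1.43, 0.57) = 0.57

0.57


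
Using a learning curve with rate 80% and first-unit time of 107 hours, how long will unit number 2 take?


Formula: T_n = T_1 * (learning_rate)^(log2(n)) where learning_rate = rate/100
Doublings = log2(2) = 1
T_n = 107 * 0.8^1
T_n = 107 * 0.8 = 85.6 hours

85.6 hours


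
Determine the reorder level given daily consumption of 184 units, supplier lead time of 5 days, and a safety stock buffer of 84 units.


Formula: ROP = (Daily Demand * Lead Time) + Safety Stock
Demand during lead time = 184 * 5 = 920 units
ROP = 920 + 84 = 1004 units

1004 units


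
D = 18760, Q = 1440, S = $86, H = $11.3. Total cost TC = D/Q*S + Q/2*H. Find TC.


TC = 18760/1440 * 86 + 1440/2 * 11.3

$9256.39


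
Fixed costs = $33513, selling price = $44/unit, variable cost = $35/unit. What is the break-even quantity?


Formula: BEQ = Fixed Costs / (Price - Variable Cost)
Contribution margin = $44 - $35 = $9/unit
BEQ = ceil($33513 / $9/unit) = ceil(3723.67) = 3724 units

3724 units


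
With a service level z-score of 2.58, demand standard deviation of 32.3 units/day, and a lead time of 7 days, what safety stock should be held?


Formula: SS = z * sigma_d * sqrt(LT)
sqrt(LT) = sqrt(7) = 2.6458
SS = 2.58 * 32.3 * 2.6458
SS = 220.5 units

220.5 units


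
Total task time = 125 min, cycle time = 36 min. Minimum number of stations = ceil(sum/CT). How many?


Formula: N_min = ceil(Sum of Task Times / Cycle Time)
N_min = ceil(125 min / 36 min) = ceil(3.4722)
N_min = 4 stations

4


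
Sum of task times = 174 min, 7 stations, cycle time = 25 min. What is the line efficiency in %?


Formula: Efficiency = Sum of Task Times / (N_stations * CT) * 100
Total station capacity = 7 stations * 25 min = 175 min
Efficiency = 174 / 175 * 100 = 99.4%

99.4%


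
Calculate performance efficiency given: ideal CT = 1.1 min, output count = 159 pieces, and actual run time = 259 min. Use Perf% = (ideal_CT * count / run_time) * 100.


Formula: Performance = (Ideal CT * Total Count) / Run Time * 100
Ideal output time = 1.1 * 159 = 174.9 min
Performance = 174.9 / 259 * 100 = 67.5%

67.5%


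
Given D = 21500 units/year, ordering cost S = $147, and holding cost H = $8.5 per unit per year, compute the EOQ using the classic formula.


Formula: EOQ = sqrt(2 * D * S / H)
Numerator: 2 * 21500 * 147 = 6321000
2DS/H = 6321000 / 8.5 = 743647.1
EOQ = sqrt(743647.1) = 862.3 units

862.3 units


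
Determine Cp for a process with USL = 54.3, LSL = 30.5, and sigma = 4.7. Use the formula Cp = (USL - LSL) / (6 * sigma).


Cp = (54.3 - 30.5) / (6 * 4.7)

0.84


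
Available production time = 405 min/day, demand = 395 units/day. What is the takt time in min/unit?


Formula: Takt Time = Available Production Time / Customer Demand
Takt = 405 min/day / 395 units/day
Takt = 1.03 min/unit

1.03 min/unit


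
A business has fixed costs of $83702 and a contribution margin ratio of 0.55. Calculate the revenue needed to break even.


Formula: BER = Fixed Costs / Contribution Margin Ratio
BER = $83702 / 0.55
BER = $152185.45 (to the nearest cent)

$152185.45


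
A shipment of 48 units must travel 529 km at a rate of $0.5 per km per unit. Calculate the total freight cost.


TC = dist * cost * units = 529 * 0.5 * 48 = $12696.00

$12696.00


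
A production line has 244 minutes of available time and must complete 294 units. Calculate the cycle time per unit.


Formula: CT = Available Time / Number of Units
CT = 244 min / 294 units
CT = 0.83 min/unit

0.83 min/unit


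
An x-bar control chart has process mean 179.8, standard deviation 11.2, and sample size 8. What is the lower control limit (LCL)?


LCL = 179.8 - 3 * 11.2 / sqrt(8)

167.92


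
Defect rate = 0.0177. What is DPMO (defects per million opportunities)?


DPMO = defect_rate * 1000000 = 0.0177 * 1000000

17700


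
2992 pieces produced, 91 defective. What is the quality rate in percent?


Formula: Quality Rate = Good Pieces / Total Pieces * 100
Good pieces = 2992 - 91 = 2901
QR = 2901 / 2992 * 100 = 97.0%

97.0%


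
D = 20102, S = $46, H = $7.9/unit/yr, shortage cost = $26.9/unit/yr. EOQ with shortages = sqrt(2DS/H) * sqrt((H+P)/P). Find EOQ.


Formula: EOQ* = sqrt(2DS/H) * sqrt((H+P)/P)
Base EOQ = sqrt(2*20102*46/7.9) = 483.84 units
Correction = sqrt((7.9+26.9)/26.9) = 1.1374
EOQ* = 483.84 * 1.1374 = 550.3 units

550.3 units


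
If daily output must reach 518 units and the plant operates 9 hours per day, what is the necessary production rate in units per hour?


Formula: Production Rate = Daily Demand / Available Hours
Rate = 518 units/day / 9 hours/day
Rate = 57.6 units/hour

57.6 units/hour


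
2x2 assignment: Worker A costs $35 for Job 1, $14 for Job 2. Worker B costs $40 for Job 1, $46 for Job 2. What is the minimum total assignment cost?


Option 1: A->1 + B->2 = $35 + $46 = $81
Option 2: A->2 + B->1 = $14 + $40 = $54
Min cost = min($81, $54) = $54

$54


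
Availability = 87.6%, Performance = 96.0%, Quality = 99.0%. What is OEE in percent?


Formula: OEE = Availability * Performance * Quality / 10000
A * P = 87.6% * 96.0% / 100 = 84.1%
OEE = 84.1% * 99.0% / 100 = 83.3%

83.3%


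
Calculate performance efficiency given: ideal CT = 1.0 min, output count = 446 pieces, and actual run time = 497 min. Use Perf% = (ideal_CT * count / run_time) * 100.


Formula: Performance = (Ideal CT * Total Count) / Run Time * 100
Ideal output time = 1.0 * 446 = 446.0 min
Performance = 446.0 / 497 * 100 = 89.7%

89.7%


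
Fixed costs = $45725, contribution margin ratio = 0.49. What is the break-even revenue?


Formula: BER = Fixed Costs / Contribution Margin Ratio
BER = $45725 / 0.49
BER = $93316.33 (to the nearest cent)

$93316.33


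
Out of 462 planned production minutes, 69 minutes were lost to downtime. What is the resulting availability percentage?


Formula: Availability = (Planned Time - Downtime) / Planned Time * 100
Uptime = 462 - 69 = 393 min
Availability = 393 / 462 * 100 = 85.1%

85.1%


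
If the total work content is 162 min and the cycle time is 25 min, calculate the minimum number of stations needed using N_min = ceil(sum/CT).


Formula: N_min = ceil(Sum of Task Times / Cycle Time)
N_min = ceil(162 min / 25 min) = ceil(6.48)
N_min = 7 stations

7


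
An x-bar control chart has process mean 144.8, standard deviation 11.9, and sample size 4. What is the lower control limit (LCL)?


LCL = 144.8 - 3 * 11.9 / sqrt(4)

126.95


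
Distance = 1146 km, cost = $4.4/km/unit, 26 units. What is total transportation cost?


TC = dist * cost * units = 1146 * 4.4 * 26 = $131102.40

$131102.40


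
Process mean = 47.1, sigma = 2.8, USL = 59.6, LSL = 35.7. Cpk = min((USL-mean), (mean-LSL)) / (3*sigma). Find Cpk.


Cpu = (59.6 - 47.1) / (3 * 2.8) = 1.49
Cpl = (47.1 - 35.7) / (3 * 2.8) = 1.36
Cpk = min(1.49, 1.36) = 1.36

1.36


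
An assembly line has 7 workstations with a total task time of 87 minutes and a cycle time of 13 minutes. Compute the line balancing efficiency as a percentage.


Formula: Efficiency = Sum of Task Times / (N_stations * CT) * 100
Total station capacity = 7 stations * 13 min = 91 min
Efficiency = 87 / 91 * 100 = 95.6%

95.6%


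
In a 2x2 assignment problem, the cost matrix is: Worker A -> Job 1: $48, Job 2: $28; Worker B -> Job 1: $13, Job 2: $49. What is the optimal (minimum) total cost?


Option 1: A->1 + B->2 = $48 + $49 = $97
Option 2: A->2 + B->1 = $28 + $13 = $41
Min cost = min($97, $41) = $41

$41


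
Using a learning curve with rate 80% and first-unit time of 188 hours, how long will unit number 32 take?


Formula: T_n = T_1 * (learning_rate)^(log2(n)) where learning_rate = rate/100
Doublings = log2(32) = 5
T_n = 188 * 0.8^5
T_n = 188 * 0.3277 = 61.6 hours

61.6 hours


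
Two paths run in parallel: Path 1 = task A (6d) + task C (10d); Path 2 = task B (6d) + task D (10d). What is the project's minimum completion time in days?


Path 1 = 6 + 10 = 16 days
Path 2 = 6 + 10 = 16 days
Duration = max(16, 16) = 16 days

16 days


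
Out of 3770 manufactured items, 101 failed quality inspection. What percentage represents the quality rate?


Formula: Quality Rate = Good Pieces / Total Pieces * 100
Good pieces = 3770 - 101 = 3669
QR = 3669 / 3770 * 100 = 97.3%

97.3%


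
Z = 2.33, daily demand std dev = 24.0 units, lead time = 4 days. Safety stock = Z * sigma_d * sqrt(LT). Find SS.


Formula: SS = z * sigma_d * sqrt(LT)
sqrt(LT) = sqrt(4) = 2.0
SS = 2.33 * 24.0 * 2.0
SS = 111.8 units

111.8 units


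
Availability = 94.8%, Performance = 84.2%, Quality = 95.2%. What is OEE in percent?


Formula: OEE = Availability * Performance * Quality / 10000
A * P = 94.8% * 84.2% / 100 = 79.82%
OEE = 79.82% * 95.2% / 100 = 76.0%

76.0%


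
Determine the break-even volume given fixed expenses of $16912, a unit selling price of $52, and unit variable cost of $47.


Formula: BEQ = Fixed Costs / (Price - Variable Cost)
Contribution margin = $52 - $47 = $5/unit
BEQ = ceil($16912 / $5/unit) = ceil(3382.4) = 3383 units

3383 units


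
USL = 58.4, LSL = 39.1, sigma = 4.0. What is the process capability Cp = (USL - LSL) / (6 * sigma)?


Cp = (58.4 - 39.1) / (6 * 4.0)

0.8


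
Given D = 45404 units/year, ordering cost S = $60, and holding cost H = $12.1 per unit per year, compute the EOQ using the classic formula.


Formula: EOQ = sqrt(2 * D * S / H)
Numerator: 2 * 45404 * 60 = 5448480
2DS/H = 5448480 / 12.1 = 450287.6
EOQ = sqrt(450287.6) = 671.0 units

671.0 units


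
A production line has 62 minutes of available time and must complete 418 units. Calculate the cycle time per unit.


Formula: CT = Available Time / Number of Units
CT = 62 min / 418 units
CT = 0.15 min/unit

0.15 min/unit


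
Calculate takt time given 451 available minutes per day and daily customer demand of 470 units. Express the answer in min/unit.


Formula: Takt Time = Available Production Time / Customer Demand
Takt = 451 min/day / 470 units/day
Takt = 0.96 min/unit

0.96 min/unit


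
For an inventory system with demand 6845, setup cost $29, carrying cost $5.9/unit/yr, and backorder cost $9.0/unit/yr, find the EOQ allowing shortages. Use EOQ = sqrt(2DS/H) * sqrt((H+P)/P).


Formula: EOQ* = sqrt(2DS/H) * sqrt((H+P)/P)
Base EOQ = sqrt(2*6845*29/5.9) = 259.4 units
Correction = sqrt((5.9+9.0)/9.0) = 1.28668
EOQ* = 259.4 * 1.28668 = 333.8 units

333.8 units


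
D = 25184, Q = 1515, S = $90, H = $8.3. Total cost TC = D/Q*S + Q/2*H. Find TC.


TC = 25184/1515 * 90 + 1515/2 * 8.3

$7783.33


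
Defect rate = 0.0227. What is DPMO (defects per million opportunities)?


DPMO = defect_rate * 1000000 = 0.0227 * 1000000

22700


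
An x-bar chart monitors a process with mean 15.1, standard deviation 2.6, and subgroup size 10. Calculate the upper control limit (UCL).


UCL = 15.1 + 3 * 2.6 / sqrt(10)

17.57


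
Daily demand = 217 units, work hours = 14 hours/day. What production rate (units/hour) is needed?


Formula: Production Rate = Daily Demand / Available Hours
Rate = 217 units/day / 14 hours/day
Rate = 15.5 units/hour

15.5 units/hour


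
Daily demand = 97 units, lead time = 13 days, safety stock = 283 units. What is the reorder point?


Formula: ROP = (Daily Demand * Lead Time) + Safety Stock
Demand during lead time = 97 * 13 = 1261 units
ROP = 1261 + 283 = 1544 units

1544 units


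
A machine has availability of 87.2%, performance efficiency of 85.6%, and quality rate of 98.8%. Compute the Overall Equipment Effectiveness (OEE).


Formula: OEE = Availability * Performance * Quality / 10000
A * P = 87.2% * 85.6% / 100 = 74.64%
OEE = 74.64% * 98.8% / 100 = 73.7%

73.7%


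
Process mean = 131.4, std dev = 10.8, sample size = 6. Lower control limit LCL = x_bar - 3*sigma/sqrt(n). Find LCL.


LCL = 131.4 - 3 * 10.8 / sqrt(6)

118.17


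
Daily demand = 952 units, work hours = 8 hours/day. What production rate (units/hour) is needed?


Formula: Production Rate = Daily Demand / Available Hours
Rate = 952 units/day / 8 hours/day
Rate = 119.0 units/hour

119.0 units/hour


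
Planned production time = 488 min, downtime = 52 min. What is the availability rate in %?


Formula: Availability = (Planned Time - Downtime) / Planned Time * 100
Uptime = 488 - 52 = 436 min
Availability = 436 / 488 * 100 = 89.3%

89.3%


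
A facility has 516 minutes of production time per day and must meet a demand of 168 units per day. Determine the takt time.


Formula: Takt Time = Available Production Time / Customer Demand
Takt = 516 min/day / 168 units/day
Takt = 3.07 min/unit

3.07 min/unit


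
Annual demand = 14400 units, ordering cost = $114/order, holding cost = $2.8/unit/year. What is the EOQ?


Formula: EOQ = sqrt(2 * D * S / H)
Numerator: 2 * 14400 * 114 = 3283200
2DS/H = 3283200 / 2.8 = 1172571.4
EOQ = sqrt(1172571.4) = 1082.9 units

1082.9 units


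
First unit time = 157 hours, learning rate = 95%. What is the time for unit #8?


Formula: T_n = T_1 * (learning_rate)^(log2(n)) where learning_rate = rate/100
Doublings = log2(8) = 3
T_n = 157 * 0.95^3
T_n = 157 * 0.8574 = 134.6 hours

134.6 hours


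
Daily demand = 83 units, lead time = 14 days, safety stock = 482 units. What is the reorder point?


Formula: ROP = (Daily Demand * Lead Time) + Safety Stock
Demand during lead time = 83 * 14 = 1162 units
ROP = 1162 + 482 = 1644 units

1644 units


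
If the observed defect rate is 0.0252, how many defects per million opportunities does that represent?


DPMO = defect_rate * 1000000 = 0.0252 * 1000000

25200


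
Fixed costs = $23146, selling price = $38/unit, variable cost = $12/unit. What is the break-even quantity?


Formula: BEQ = Fixed Costs / (Price - Variable Cost)
Contribution margin = $38 - $12 = $26/unit
BEQ = ceil($23146 / $26/unit) = ceil(890.23) = 891 units

891 units


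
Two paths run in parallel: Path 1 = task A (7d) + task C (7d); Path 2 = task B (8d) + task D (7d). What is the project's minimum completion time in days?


Path 1 = 7 + 7 = 14 days
Path 2 = 8 + 7 = 15 days
Duration = max(14, 15) = 15 days

15 days


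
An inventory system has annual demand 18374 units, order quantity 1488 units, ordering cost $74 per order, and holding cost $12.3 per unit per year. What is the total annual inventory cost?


TC = 18374/1488 * 74 + 1488/2 * 12.3

$10064.96


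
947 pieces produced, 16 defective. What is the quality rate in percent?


Formula: Quality Rate = Good Pieces / Total Pieces * 100
Good pieces = 947 - 16 = 931
QR = 931 / 947 * 100 = 98.3%

98.3%


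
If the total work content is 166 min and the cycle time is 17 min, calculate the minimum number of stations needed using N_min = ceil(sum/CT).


Formula: N_min = ceil(Sum of Task Times / Cycle Time)
N_min = ceil(166 min / 17 min) = ceil(9.7647)
N_min = 10 stations

10


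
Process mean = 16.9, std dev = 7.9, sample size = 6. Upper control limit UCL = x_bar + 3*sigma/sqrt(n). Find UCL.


UCL = 16.9 + 3 * 7.9 / sqrt(6)

26.58


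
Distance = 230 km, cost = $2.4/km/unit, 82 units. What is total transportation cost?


TC = dist * cost * units = 230 * 2.4 * 82 = $45264.00

$45264.00


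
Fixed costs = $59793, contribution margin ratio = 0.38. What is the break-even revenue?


Formula: BER = Fixed Costs / Contribution Margin Ratio
BER = $59793 / 0.38
BER = $157350.00 (to the nearest cent)

$157350.00


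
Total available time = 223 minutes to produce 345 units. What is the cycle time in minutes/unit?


Formula: CT = Available Time / Number of Units
CT = 223 min / 345 units
CT = 0.65 min/unit

0.65 min/unit


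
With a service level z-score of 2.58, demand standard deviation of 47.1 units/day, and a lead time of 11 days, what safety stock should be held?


Formula: SS = z * sigma_d * sqrt(LT)
sqrt(LT) = sqrt(11) = 3.3166
SS = 2.58 * 47.1 * 3.3166
SS = 403.0 units

403.0 units


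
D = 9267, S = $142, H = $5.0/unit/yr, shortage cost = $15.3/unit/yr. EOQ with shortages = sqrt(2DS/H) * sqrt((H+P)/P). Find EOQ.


Formula: EOQ* = sqrt(2DS/H) * sqrt((H+P)/P)
Base EOQ = sqrt(2*9267*142/5.0) = 725.51 units
Correction = sqrt((5.0+15.3)/15.3) = 1.15187
EOQ* = 725.51 * 1.15187 = 835.7 units

835.7 units


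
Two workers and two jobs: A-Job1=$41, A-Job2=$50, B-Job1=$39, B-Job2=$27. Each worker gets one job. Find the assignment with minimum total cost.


Option 1: A->1 + B->2 = $41 + $27 = $68
Option 2: A->2 + B->1 = $50 + $39 = $89
Min cost = min($68, $89) = $68

$68


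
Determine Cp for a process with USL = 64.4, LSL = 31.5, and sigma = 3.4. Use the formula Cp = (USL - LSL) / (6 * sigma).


Cp = (64.4 - 31.5) / (6 * 3.4)

1.61


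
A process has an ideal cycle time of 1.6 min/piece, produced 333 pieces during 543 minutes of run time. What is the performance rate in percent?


Formula: Performance = (Ideal CT * Total Count) / Run Time * 100
Ideal output time = 1.6 * 333 = 532.8 min
Performance = 532.8 / 543 * 100 = 98.1%

98.1%


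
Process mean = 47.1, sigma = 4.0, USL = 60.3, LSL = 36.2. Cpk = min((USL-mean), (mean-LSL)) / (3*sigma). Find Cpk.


Cpu = (60.3 - 47.1) / (3 * 4.0) = 1.1
Cpl = (47.1 - 36.2) / (3 * 4.0) = 0.91
Cpk = min(1.1, 0.91) = 0.91

0.91


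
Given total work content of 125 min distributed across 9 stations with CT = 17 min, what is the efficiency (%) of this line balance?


Formula: Efficiency = Sum of Task Times / (N_stations * CT) * 100
Total station capacity = 9 stations * 17 min = 153 min
Efficiency = 125 / 153 * 100 = 81.7%

81.7%


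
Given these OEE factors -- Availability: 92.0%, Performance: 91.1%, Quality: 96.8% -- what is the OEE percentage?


Formula: OEE = Availability * Performance * Quality / 10000
A * P = 92.0% * 91.1% / 100 = 83.81%
OEE = 83.81% * 96.8% / 100 = 81.1%

81.1%


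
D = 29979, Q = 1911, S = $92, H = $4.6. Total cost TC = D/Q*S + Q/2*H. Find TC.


TC = 29979/1911 * 92 + 1911/2 * 4.6

$5838.56


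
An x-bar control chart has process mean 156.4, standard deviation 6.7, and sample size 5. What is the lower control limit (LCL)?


LCL = 156.4 - 3 * 6.7 / sqrt(5)

147.41


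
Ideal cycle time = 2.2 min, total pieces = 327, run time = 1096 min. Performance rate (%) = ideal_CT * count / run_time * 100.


Formula: Performance = (Ideal CT * Total Count) / Run Time * 100
Ideal output time = 2.2 * 327 = 719.4 min
Performance = 719.4 / 1096 * 100 = 65.6%

65.6%


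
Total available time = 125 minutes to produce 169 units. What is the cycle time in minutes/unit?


Formula: CT = Available Time / Number of Units
CT = 125 min / 169 units
CT = 0.74 min/unit

0.74 min/unit


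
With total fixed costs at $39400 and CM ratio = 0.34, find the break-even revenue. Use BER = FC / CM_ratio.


Formula: BER = Fixed Costs / Contribution Margin Ratio
BER = $39400 / 0.34
BER = $115882.35 (to the nearest cent)

$115882.35


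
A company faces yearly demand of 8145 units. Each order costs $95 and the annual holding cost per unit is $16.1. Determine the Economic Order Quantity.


Formula: EOQ = sqrt(2 * D * S / H)
Numerator: 2 * 8145 * 95 = 1547550
2DS/H = 1547550 / 16.1 = 96121.1
EOQ = sqrt(96121.1) = 310.0 units

310.0 units


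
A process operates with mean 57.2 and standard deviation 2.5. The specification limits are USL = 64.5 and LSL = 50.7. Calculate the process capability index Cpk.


Cpu = (64.5 - 57.2) / (3 * 2.5) = 0.97
Cpl = (57.2 - 50.7) / (3 * 2.5) = 0.87
Cpk = min(0.97, 0.87) = 0.87

0.87


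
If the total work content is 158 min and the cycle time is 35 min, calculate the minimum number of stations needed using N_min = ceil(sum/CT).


Formula: N_min = ceil(Sum of Task Times / Cycle Time)
N_min = ceil(158 min / 35 min) = ceil(4.5143)
N_min = 5 stations

5


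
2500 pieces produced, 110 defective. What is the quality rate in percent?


Formula: Quality Rate = Good Pieces / Total Pieces * 100
Good pieces = 2500 - 110 = 2390
QR = 2390 / 2500 * 100 = 95.6%

95.6%


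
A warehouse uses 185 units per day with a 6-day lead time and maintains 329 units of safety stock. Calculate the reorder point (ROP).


Formula: ROP = (Daily Demand * Lead Time) + Safety Stock
Demand during lead time = 185 * 6 = 1110 units
ROP = 1110 + 329 = 1439 units

1439 units


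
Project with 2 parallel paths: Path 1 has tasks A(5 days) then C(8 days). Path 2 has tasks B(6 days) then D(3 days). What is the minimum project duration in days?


Path 1 = 5 + 8 = 13 days
Path 2 = 6 + 3 = 9 days
Duration = max(13, 9) = 13 days

13 days


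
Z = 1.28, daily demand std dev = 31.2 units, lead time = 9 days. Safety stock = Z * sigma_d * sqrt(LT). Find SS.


Formula: SS = z * sigma_d * sqrt(LT)
sqrt(LT) = sqrt(9) = 3.0
SS = 1.28 * 31.2 * 3.0
SS = 119.8 units

119.8 units


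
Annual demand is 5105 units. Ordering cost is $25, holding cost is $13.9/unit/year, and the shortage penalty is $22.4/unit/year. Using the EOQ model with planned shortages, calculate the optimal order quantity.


Formula: EOQ* = sqrt(2DS/H) * sqrt((H+P)/P)
Base EOQ = sqrt(2*5105*25/13.9) = 135.51 units
Correction = sqrt((13.9+22.4)/22.4) = 1.273
EOQ* = 135.51 * 1.273 = 172.5 units

172.5 units


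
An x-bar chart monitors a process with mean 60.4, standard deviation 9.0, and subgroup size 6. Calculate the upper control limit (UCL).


UCL = 60.4 + 3 * 9.0 / sqrt(6)

71.42


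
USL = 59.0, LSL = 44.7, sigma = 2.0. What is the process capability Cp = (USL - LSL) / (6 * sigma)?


Cp = (59.0 - 44.7) / (6 * 2.0)

1.19


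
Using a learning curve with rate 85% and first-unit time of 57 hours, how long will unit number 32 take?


Formula: T_n = T_1 * (learning_rate)^(log2(n)) where learning_rate = rate/100
Doublings = log2(32) = 5
T_n = 57 * 0.85^5
T_n = 57 * 0.4437 = 25.3 hours

25.3 hours


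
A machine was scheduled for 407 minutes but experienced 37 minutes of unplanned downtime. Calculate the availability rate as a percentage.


Formula: Availability = (Planned Time - Downtime) / Planned Time * 100
Uptime = 407 - 37 = 370 min
Availability = 370 / 407 * 100 = 90.9%

90.9%


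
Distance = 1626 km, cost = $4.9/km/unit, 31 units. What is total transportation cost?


TC = dist * cost * units = 1626 * 4.9 * 31 = $246989.40

$246989.40


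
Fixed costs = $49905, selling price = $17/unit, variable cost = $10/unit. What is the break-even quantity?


Formula: BEQ = Fixed Costs / (Price - Variable Cost)
Contribution margin = $17 - $10 = $7/unit
BEQ = ceil($49905 / $7/unit) = ceil(7129.29) = 7130 units

7130 units


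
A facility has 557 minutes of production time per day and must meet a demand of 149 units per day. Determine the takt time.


Formula: Takt Time = Available Production Time / Customer Demand
Takt = 557 min/day / 149 units/day
Takt = 3.74 min/unit

3.74 min/unit


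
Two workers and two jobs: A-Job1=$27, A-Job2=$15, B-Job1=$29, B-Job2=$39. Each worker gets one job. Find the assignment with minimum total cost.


Option 1: A->1 + B->2 = $27 + $39 = $66
Option 2: A->2 + B->1 = $15 + $29 = $44
Min cost = min($66, $44) = $44

$44


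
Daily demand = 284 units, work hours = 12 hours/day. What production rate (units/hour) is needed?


Formula: Production Rate = Daily Demand / Available Hours
Rate = 284 units/day / 12 hours/day
Rate = 23.7 units/hour

23.7 units/hour


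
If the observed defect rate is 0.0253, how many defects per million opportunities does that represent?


DPMO = defect_rate * 1000000 = 0.0253 * 1000000

25300


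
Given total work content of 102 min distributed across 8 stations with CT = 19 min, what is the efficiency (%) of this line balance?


Formula: Efficiency = Sum of Task Times / (N_stations * CT) * 100
Total station capacity = 8 stations * 19 min = 152 min
Efficiency = 102 / 152 * 100 = 67.1%

67.1%


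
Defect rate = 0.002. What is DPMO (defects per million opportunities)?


DPMO = defect_rate * 1000000 = 0.002 * 1000000

2000


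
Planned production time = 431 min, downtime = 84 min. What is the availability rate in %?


Formula: Availability = (Planned Time - Downtime) / Planned Time * 100
Uptime = 431 - 84 = 347 min
Availability = 347 / 431 * 100 = 80.5%

80.5%


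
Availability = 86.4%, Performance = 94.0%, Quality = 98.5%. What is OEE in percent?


Formula: OEE = Availability * Performance * Quality / 10000
A * P = 86.4% * 94.0% / 100 = 81.22%
OEE = 81.22% * 98.5% / 100 = 80.0%

80.0%


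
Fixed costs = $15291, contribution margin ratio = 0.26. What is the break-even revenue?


Formula: BER = Fixed Costs / Contribution Margin Ratio
BER = $15291 / 0.26
BER = $58811.54 (to the nearest cent)

$58811.54


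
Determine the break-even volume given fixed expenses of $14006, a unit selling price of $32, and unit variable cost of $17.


Formula: BEQ = Fixed Costs / (Price - Variable Cost)
Contribution margin = $32 - $17 = $15/unit
BEQ = ceil($14006 / $15/unit) = ceil(933.73) = 934 units

934 units


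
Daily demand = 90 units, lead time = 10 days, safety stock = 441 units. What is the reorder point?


Formula: ROP = (Daily Demand * Lead Time) + Safety Stock
Demand during lead time = 90 * 10 = 900 units
ROP = 900 + 441 = 1341 units

1341 units


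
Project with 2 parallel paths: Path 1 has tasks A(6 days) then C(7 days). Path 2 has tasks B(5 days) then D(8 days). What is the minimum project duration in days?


Path 1 = 6 + 7 = 13 days
Path 2 = 5 + 8 = 13 days
Duration = max(13, 13) = 13 days

13 days


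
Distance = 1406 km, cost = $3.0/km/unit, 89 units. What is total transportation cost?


TC = dist * cost * units = 1406 * 3.0 * 89 = $375402.00

$375402.00


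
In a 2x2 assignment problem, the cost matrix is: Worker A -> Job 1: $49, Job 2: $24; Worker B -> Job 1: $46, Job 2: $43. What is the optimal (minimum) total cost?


Option 1: A->1 + B->2 = $49 + $43 = $92
Option 2: A->2 + B->1 = $24 + $46 = $70
Min cost = min($92, $70) = $70

$70


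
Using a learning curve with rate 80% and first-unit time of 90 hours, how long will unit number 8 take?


Formula: T_n = T_1 * (learning_rate)^(log2(n)) where learning_rate = rate/100
Doublings = log2(8) = 3
T_n = 90 * 0.8^3
T_n = 90 * 0.512 = 46.1 hours

46.1 hours


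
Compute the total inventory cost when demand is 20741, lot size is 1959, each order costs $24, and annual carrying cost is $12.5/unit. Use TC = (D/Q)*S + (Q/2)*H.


TC = 20741/1959 * 24 + 1959/2 * 12.5

$12497.85


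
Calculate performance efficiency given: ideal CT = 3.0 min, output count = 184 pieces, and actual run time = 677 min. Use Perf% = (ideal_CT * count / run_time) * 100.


Formula: Performance = (Ideal CT * Total Count) / Run Time * 100
Ideal output time = 3.0 * 184 = 552.0 min
Performance = 552.0 / 677 * 100 = 81.5%

81.5%


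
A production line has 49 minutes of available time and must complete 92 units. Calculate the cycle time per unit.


Formula: CT = Available Time / Number of Units
CT = 49 min / 92 units
CT = 0.53 min/unit

0.53 min/unit


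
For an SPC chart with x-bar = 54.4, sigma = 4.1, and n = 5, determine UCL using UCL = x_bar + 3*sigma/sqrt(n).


UCL = 54.4 + 3 * 4.1 / sqrt(5)

59.9


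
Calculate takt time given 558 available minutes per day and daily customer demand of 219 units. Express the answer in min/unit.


Formula: Takt Time = Available Production Time / Customer Demand
Takt = 558 min/day / 219 units/day
Takt = 2.55 min/unit

2.55 min/unit


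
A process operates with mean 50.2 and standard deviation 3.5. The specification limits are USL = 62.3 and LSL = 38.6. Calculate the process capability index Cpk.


Cpu = (62.3 - 50.2) / (3 * 3.5) = 1.15
Cpl = (50.2 - 38.6) / (3 * 3.5) = 1.1
Cpk = min(1.15, 1.1) = 1.1

1.1


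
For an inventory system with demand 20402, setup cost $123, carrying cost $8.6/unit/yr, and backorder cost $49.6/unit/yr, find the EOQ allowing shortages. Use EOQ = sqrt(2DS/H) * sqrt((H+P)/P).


Formula: EOQ* = sqrt(2DS/H) * sqrt((H+P)/P)
Base EOQ = sqrt(2*20402*123/8.6) = 763.93 units
Correction = sqrt((8.6+49.6)/49.6) = 1.08323
EOQ* = 763.93 * 1.08323 = 827.5 units

827.5 units


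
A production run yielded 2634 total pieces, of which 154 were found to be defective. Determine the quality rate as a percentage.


Formula: Quality Rate = Good Pieces / Total Pieces * 100
Good pieces = 2634 - 154 = 2480
QR = 2480 / 2634 * 100 = 94.2%

94.2%


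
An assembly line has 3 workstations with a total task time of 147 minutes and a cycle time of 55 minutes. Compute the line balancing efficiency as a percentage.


Formula: Efficiency = Sum of Task Times / (N_stations * CT) * 100
Total station capacity = 3 stations * 55 min = 165 min
Efficiency = 147 / 165 * 100 = 89.1%

89.1%


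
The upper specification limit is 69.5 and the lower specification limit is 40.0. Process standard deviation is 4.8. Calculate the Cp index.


Cp = (69.5 - 40.0) / (6 * 4.8)

1.02


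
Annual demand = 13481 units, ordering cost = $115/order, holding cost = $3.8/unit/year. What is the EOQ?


Formula: EOQ = sqrt(2 * D * S / H)
Numerator: 2 * 13481 * 115 = 3100630
2DS/H = 3100630 / 3.8 = 815955.3
EOQ = sqrt(815955.3) = 903.3 units

903.3 units


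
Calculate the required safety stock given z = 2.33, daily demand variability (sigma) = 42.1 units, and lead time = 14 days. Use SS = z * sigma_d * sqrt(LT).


Formula: SS = z * sigma_d * sqrt(LT)
sqrt(LT) = sqrt(14) = 3.7417
SS = 2.33 * 42.1 * 3.7417
SS = 367.0 units

367.0 units


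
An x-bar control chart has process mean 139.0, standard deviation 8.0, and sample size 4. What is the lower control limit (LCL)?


LCL = 139.0 - 3 * 8.0 / sqrt(4)

127.0


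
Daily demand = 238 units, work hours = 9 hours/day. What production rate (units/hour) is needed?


Formula: Production Rate = Daily Demand / Available Hours
Rate = 238 units/day / 9 hours/day
Rate = 26.4 units/hour

26.4 units/hour


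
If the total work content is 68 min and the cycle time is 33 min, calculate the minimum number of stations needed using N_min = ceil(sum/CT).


Formula: N_min = ceil(Sum of Task Times / Cycle Time)
N_min = ceil(68 min / 33 min) = ceil(2.0606)
N_min = 3 stations

3


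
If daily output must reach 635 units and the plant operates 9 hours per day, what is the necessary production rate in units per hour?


Formula: Production Rate = Daily Demand / Available Hours
Rate = 635 units/day / 9 hours/day
Rate = 70.6 units/hour

70.6 units/hour


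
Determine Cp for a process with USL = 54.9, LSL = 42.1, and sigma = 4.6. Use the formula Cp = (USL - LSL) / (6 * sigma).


Cp = (54.9 - 42.1) / (6 * 4.6)

0.46


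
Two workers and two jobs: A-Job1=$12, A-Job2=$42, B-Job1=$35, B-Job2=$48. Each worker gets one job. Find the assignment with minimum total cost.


Option 1: A->1 + B->2 = $12 + $48 = $60
Option 2: A->2 + B->1 = $42 + $35 = $77
Min cost = min($60, $77) = $60

$60


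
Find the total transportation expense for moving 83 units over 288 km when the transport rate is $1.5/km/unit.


TC = dist * cost * units = 288 * 1.5 * 83 = $35856.00

$35856.00


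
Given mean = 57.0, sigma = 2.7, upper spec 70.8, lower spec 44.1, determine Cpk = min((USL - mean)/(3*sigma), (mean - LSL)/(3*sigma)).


Cpu = (70.8 - 57.0) / (3 * 2.7) = 1.7
Cpl = (57.0 - 44.1) / (3 * 2.7) = 1.59
Cpk = min(1.7, 1.59) = 1.59

1.59


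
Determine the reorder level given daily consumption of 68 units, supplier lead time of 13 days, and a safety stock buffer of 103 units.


Formula: ROP = (Daily Demand * Lead Time) + Safety Stock
Demand during lead time = 68 * 13 = 884 units
ROP = 884 + 103 = 987 units

987 units


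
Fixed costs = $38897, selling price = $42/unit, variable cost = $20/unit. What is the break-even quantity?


Formula: BEQ = Fixed Costs / (Price - Variable Cost)
Contribution margin = $42 - $20 = $22/unit
BEQ = ceil($38897 / $22/unit) = ceil(1768.05) = 1769 units

1769 units


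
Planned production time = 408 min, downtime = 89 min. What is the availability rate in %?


Formula: Availability = (Planned Time - Downtime) / Planned Time * 100
Uptime = 408 - 89 = 319 min
Availability = 319 / 408 * 100 = 78.2%

78.2%


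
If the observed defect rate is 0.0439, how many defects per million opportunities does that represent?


DPMO = defect_rate * 1000000 = 0.0439 * 1000000

43900


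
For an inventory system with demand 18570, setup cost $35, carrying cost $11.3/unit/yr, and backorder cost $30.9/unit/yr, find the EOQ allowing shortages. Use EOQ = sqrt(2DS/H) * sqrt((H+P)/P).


Formula: EOQ* = sqrt(2DS/H) * sqrt((H+P)/P)
Base EOQ = sqrt(2*18570*35/11.3) = 339.17 units
Correction = sqrt((11.3+30.9)/30.9) = 1.16863
EOQ* = 339.17 * 1.16863 = 396.4 units

396.4 units


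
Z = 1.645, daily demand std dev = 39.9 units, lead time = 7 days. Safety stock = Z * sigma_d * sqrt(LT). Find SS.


Formula: SS = z * sigma_d * sqrt(LT)
sqrt(LT) = sqrt(7) = 2.6458
SS = 1.645 * 39.9 * 2.6458
SS = 173.7 units

173.7 units


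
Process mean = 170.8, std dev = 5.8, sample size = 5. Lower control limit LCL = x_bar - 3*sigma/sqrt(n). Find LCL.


LCL = 170.8 - 3 * 5.8 / sqrt(5)

163.02


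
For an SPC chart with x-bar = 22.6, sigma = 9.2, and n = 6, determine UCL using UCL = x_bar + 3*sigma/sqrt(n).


UCL = 22.6 + 3 * 9.2 / sqrt(6)

33.87


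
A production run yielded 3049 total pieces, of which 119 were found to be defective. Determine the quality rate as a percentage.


Formula: Quality Rate = Good Pieces / Total Pieces * 100
Good pieces = 3049 - 119 = 2930
QR = 2930 / 3049 * 100 = 96.1%

96.1%


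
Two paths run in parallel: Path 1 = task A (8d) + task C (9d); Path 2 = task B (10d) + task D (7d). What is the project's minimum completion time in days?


Path 1 = 8 + 9 = 17 days
Path 2 = 10 + 7 = 17 days
Duration = max(17, 17) = 17 days

17 days


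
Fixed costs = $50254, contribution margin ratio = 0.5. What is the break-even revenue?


Formula: BER = Fixed Costs / Contribution Margin Ratio
BER = $50254 / 0.5
BER = $100508.00 (to the nearest cent)

$100508.00


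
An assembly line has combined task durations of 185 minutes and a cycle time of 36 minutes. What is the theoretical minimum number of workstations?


Formula: N_min = ceil(Sum of Task Times / Cycle Time)
N_min = ceil(185 min / 36 min) = ceil(5.1389)
N_min = 6 stations

6


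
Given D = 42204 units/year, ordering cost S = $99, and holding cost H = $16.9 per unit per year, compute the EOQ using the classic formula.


Formula: EOQ = sqrt(2 * D * S / H)
Numerator: 2 * 42204 * 99 = 8356392
2DS/H = 8356392 / 16.9 = 494461.1
EOQ = sqrt(494461.1) = 703.2 units

703.2 units


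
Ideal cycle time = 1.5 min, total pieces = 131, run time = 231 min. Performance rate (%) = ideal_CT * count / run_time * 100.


Formula: Performance = (Ideal CT * Total Count) / Run Time * 100
Ideal output time = 1.5 * 131 = 196.5 min
Performance = 196.5 / 231 * 100 = 85.1%

85.1%


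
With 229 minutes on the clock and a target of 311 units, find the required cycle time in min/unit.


Formula: CT = Available Time / Number of Units
CT = 229 min / 311 units
CT = 0.74 min/unit

0.74 min/unit


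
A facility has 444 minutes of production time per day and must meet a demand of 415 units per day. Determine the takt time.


Formula: Takt Time = Available Production Time / Customer Demand
Takt = 444 min/day / 415 units/day
Takt = 1.07 min/unit

1.07 min/unit


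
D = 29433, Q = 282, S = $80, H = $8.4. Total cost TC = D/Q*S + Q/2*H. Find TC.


TC = 29433/282 * 80 + 282/2 * 8.4

$9534.19


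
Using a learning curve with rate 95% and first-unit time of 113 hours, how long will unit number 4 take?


Formula: T_n = T_1 * (learning_rate)^(log2(n)) where learning_rate = rate/100
Doublings = log2(4) = 2
T_n = 113 * 0.95^2
T_n = 113 * 0.9025 = 102.0 hours

102.0 hours


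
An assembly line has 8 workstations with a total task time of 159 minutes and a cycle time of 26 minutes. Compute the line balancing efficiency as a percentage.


Formula: Efficiency = Sum of Task Times / (N_stations * CT) * 100
Total station capacity = 8 stations * 26 min = 208 min
Efficiency = 159 / 208 * 100 = 76.4%

76.4%


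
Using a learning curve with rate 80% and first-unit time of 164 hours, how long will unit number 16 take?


Formula: T_n = T_1 * (learning_rate)^(log2(n)) where learning_rate = rate/100
Doublings = log2(16) = 4
T_n = 164 * 0.8^4
T_n = 164 * 0.4096 = 67.2 hours

67.2 hours


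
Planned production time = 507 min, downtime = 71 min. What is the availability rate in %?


Formula: Availability = (Planned Time - Downtime) / Planned Time * 100
Uptime = 507 - 71 = 436 min
Availability = 436 / 507 * 100 = 86.0%

86.0%


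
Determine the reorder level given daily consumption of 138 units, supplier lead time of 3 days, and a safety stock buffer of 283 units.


Formula: ROP = (Daily Demand * Lead Time) + Safety Stock
Demand during lead time = 138 * 3 = 414 units
ROP = 414 + 283 = 697 units

697 units


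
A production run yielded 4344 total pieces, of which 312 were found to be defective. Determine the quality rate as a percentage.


Formula: Quality Rate = Good Pieces / Total Pieces * 100
Good pieces = 4344 - 312 = 4032
QR = 4032 / 4344 * 100 = 92.8%

92.8%


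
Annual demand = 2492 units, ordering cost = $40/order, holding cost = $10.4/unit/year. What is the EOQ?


Formula: EOQ = sqrt(2 * D * S / H)
Numerator: 2 * 2492 * 40 = 199360
2DS/H = 199360 / 10.4 = 19169.2
EOQ = sqrt(19169.2) = 138.5 units

138.5 units


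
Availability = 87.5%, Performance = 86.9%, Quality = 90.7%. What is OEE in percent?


Formula: OEE = Availability * Performance * Quality / 10000
A * P = 87.5% * 86.9% / 100 = 76.04%
OEE = 76.04% * 90.7% / 100 = 69.0%

69.0%


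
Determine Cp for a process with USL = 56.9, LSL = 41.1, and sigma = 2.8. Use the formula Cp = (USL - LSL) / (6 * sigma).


Cp = (56.9 - 41.1) / (6 * 2.8)

0.94


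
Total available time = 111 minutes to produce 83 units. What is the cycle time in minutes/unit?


Formula: CT = Available Time / Number of Units
CT = 111 min / 83 units
CT = 1.34 min/unit

1.34 min/unit


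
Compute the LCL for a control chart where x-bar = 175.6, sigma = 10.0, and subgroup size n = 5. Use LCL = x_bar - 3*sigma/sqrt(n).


LCL = 175.6 - 3 * 10.0 / sqrt(5)

162.18


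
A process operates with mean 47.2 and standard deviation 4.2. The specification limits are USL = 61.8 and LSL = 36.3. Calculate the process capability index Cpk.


Cpu = (61.8 - 47.2) / (3 * 4.2) = 1.16
Cpl = (47.2 - 36.3) / (3 * 4.2) = 0.87
Cpk = min(1.16, 0.87) = 0.87

0.87


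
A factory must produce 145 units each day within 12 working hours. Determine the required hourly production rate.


Formula: Production Rate = Daily Demand / Available Hours
Rate = 145 units/day / 12 hours/day
Rate = 12.1 units/hour

12.1 units/hour
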